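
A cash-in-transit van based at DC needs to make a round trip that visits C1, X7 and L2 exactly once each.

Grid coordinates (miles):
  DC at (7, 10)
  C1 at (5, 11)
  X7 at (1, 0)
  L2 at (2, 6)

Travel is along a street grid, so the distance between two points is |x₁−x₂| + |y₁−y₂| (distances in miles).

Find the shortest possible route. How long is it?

34 miles — the shortest possible round trip.

There are 3 distinct closed tours to check (reversals are equivalent).
DC→C1→X7→L2→DC: 3+15+7+9 = 34
DC→C1→L2→X7→DC: 3+8+7+16 = 34
DC→X7→C1→L2→DC: 16+15+8+9 = 48
The minimum is 34.
One optimal route: DC → C1 → X7 → L2 → DC (or its reverse).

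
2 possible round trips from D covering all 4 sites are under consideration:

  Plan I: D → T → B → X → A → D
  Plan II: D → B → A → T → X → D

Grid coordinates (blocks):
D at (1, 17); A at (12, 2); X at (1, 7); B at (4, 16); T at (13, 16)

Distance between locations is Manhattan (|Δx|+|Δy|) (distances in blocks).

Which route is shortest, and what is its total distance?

72 blocks — Plan II is the shortest.

Plan I: 13 + 9 + 12 + 16 + 26 = 76
Plan II: 4 + 22 + 15 + 21 + 10 = 72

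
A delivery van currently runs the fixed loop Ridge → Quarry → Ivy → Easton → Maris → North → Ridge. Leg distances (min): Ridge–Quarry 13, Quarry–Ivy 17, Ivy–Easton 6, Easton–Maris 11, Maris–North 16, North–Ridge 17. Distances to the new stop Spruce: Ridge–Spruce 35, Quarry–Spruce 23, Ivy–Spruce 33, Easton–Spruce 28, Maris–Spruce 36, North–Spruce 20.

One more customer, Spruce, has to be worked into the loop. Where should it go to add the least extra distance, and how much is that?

+38 min — insert Spruce between North and Ridge.

Insertion cost between consecutive stops i–j is d(i,Spruce) + d(Spruce,j) − d(i,j):
  between Ridge and Quarry: 35 + 23 − 13 = 45
  between Quarry and Ivy: 23 + 33 − 17 = 39
  between Ivy and Easton: 33 + 28 − 6 = 55
  between Easton and Maris: 28 + 36 − 11 = 53
  between Maris and North: 36 + 20 − 16 = 40
  between North and Ridge: 20 + 35 − 17 = 38
Cheapest insertion is between North and Ridge, adding 38.
New total = 80 + 38 = 118.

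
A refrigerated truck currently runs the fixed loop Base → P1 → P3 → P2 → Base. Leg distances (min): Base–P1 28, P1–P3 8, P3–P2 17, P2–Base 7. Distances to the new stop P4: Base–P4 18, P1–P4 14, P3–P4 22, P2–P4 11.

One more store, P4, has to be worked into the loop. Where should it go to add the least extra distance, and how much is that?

Insertion cost between consecutive stops i–j is d(i,P4) + d(P4,j) − d(i,j):
  between Base and P1: 18 + 14 − 28 = 4
  between P1 and P3: 14 + 22 − 8 = 28
  between P3 and P2: 22 + 11 − 17 = 16
  between P2 and Base: 11 + 18 − 7 = 22
Cheapest insertion is between Base and P1, adding 4.
New total = 60 + 4 = 64.

+4 min — insert P4 between Base and P1.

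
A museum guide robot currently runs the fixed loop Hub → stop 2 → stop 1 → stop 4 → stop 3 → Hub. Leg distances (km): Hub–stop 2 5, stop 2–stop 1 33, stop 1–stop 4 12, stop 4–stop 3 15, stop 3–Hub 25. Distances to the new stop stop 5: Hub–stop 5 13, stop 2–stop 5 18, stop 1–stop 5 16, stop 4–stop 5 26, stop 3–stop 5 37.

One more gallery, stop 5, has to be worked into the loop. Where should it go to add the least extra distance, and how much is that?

Adding 1 km by placing stop 5 on the stop 2–stop 1 leg.

Insertion cost between consecutive stops i–j is d(i,stop 5) + d(stop 5,j) − d(i,j):
  between Hub and stop 2: 13 + 18 − 5 = 26
  between stop 2 and stop 1: 18 + 16 − 33 = 1
  between stop 1 and stop 4: 16 + 26 − 12 = 30
  between stop 4 and stop 3: 26 + 37 − 15 = 48
  between stop 3 and Hub: 37 + 13 − 25 = 25
Cheapest insertion is between stop 2 and stop 1, adding 1.
New total = 90 + 1 = 91.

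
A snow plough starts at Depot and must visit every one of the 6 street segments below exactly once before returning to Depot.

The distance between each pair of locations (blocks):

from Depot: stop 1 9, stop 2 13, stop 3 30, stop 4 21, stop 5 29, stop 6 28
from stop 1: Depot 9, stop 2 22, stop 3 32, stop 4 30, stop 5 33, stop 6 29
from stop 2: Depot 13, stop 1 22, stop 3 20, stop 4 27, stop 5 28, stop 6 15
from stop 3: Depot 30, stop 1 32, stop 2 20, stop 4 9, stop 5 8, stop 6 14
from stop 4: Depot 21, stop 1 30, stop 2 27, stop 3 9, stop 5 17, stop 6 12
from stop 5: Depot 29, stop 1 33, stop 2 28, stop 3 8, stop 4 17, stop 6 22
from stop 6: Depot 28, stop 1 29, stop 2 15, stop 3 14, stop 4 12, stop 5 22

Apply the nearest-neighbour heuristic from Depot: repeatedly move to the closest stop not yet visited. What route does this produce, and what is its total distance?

From Depot: distances to unvisited — stop 1=9, stop 2=13, stop 4=21, stop 6=28, stop 5=29, stop 3=30. Nearest is stop 1 (9).
From stop 1: distances to unvisited — stop 2=22, stop 6=29, stop 4=30, stop 3=32, stop 5=33. Nearest is stop 2 (22).
From stop 2: distances to unvisited — stop 6=15, stop 3=20, stop 4=27, stop 5=28. Nearest is stop 6 (15).
From stop 6: distances to unvisited — stop 4=12, stop 3=14, stop 5=22. Nearest is stop 4 (12).
From stop 4: distances to unvisited — stop 3=9, stop 5=17. Nearest is stop 3 (9).
From stop 3: distances to unvisited — stop 5=8. Nearest is stop 5 (8).
Return stop 5→Depot: 29.
Total = 9 + 22 + 15 + 12 + 9 + 8 + 29 = 104.

Nearest-neighbour total = 104 blocks; route Depot → stop 1 → stop 2 → stop 6 → stop 4 → stop 3 → stop 5 → Depot.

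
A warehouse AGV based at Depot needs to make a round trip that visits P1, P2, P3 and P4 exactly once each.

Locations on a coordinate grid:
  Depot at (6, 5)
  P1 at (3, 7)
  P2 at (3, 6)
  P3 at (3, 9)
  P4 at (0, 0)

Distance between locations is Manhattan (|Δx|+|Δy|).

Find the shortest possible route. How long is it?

With 4 stops there are 4!/2 = 12 distinct round trips (a route and its reverse cost the same).
Depot-P1-P2-P3-P4-Depot: 5+1+3+12+11 = 32
Depot-P1-P2-P4-P3-Depot: 5+1+9+12+7 = 34
Depot-P1-P3-P2-P4-Depot: 5+2+3+9+11 = 30
Depot-P1-P3-P4-P2-Depot: 5+2+12+9+4 = 32
Depot-P1-P4-P2-P3-Depot: 5+10+9+3+7 = 34
Depot-P1-P4-P3-P2-Depot: 5+10+12+3+4 = 34
Depot-P2-P1-P3-P4-Depot: 4+1+2+12+11 = 30
Depot-P2-P1-P4-P3-Depot: 4+1+10+12+7 = 34
Depot-P2-P3-P1-P4-Depot: 4+3+2+10+11 = 30
Depot-P2-P4-P1-P3-Depot: 4+9+10+2+7 = 32
Depot-P3-P1-P2-P4-Depot: 7+2+1+9+11 = 30
Depot-P3-P2-P1-P4-Depot: 7+3+1+10+11 = 32
The minimum is 30.
One optimal route: Depot → P1 → P3 → P2 → P4 → Depot (or its reverse).

Minimum total distance: 30.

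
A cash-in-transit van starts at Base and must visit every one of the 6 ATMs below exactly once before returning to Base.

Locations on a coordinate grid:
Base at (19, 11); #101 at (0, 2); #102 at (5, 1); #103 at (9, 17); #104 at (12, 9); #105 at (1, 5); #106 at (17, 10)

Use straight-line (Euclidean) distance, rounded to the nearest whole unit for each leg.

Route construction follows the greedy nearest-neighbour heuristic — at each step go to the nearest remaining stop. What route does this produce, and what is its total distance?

From Base: distances to unvisited — #106=2, #104=7, #103=12, #102=17, #105=19, #101=21. Nearest is #106 (2).
From #106: distances to unvisited — #104=5, #103=11, #102=15, #105=17, #101=19. Nearest is #104 (5).
From #104: distances to unvisited — #103=9, #102=11, #105=12, #101=14. Nearest is #103 (9).
From #103: distances to unvisited — #105=14, #102=16, #101=17. Nearest is #105 (14).
From #105: distances to unvisited — #101=3, #102=6. Nearest is #101 (3).
From #101: distances to unvisited — #102=5. Nearest is #102 (5).
Return #102→Base: 17.
Total = 2 + 5 + 9 + 14 + 3 + 5 + 17 = 55.

Nearest-neighbour total = 55; route Base → #106 → #104 → #103 → #105 → #101 → #102 → Base.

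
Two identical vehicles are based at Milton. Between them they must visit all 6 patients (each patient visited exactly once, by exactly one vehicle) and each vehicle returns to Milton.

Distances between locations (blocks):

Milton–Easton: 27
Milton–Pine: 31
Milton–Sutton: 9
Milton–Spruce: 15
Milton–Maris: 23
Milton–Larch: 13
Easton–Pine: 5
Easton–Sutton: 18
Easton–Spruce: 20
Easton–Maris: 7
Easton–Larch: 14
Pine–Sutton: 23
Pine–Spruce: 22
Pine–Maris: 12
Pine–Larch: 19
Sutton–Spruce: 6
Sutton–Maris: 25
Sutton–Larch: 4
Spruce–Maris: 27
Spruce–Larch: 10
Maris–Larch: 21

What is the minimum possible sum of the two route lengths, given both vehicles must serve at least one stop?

97 blocks — the smallest possible combined total.

Check every non-empty split of the stops between the two vehicles; for each half take its own optimal tour:
  {Easton} + {Pine, Sutton, Spruce, Maris, Larch}: 54 + 79 = 133
  {Pine} + {Easton, Sutton, Spruce, Maris, Larch}: 62 + 69 = 131
  {Easton, Pine} + {Sutton, Spruce, Maris, Larch}: 63 + 69 = 132
  {Sutton} + {Easton, Pine, Spruce, Maris, Larch}: 18 + 79 = 97
  {Easton, Sutton} + {Pine, Spruce, Maris, Larch}: 54 + 79 = 133
  {Pine, Sutton} + {Easton, Spruce, Maris, Larch}: 63 + 69 = 132
  … (31 splits in total)
Best: vehicle 1 Milton → Sutton → Milton = 18; vehicle 2 Milton → Spruce → Larch → Easton → Pine → Maris → Milton = 79; combined 97.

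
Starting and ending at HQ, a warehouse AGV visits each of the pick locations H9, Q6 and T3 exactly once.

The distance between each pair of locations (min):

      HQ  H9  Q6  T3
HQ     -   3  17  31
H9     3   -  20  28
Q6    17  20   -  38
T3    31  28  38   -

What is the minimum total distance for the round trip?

86 min — the shortest possible round trip.

With 3 stops there are 3!/2 = 3 distinct round trips (a route and its reverse cost the same).
HQ → H9 → Q6 → T3 → HQ: 3+20+38+31 = 92
HQ → H9 → T3 → Q6 → HQ: 3+28+38+17 = 86
HQ → Q6 → H9 → T3 → HQ: 17+20+28+31 = 96
The minimum is 86.
One optimal route: HQ → H9 → T3 → Q6 → HQ (or its reverse).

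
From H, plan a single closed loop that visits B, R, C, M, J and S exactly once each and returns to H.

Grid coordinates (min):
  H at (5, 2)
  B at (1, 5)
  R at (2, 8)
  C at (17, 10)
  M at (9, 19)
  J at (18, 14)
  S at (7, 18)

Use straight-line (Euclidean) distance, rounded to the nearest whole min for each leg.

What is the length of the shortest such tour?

There are 360 distinct closed tours to check (reversals are equivalent).
H-B-R-C-M-J-S-H: 5+3+15+12+10+12+16 = 73
H-B-R-C-M-S-J-H: 5+3+15+12+2+12+18 = 67
H-B-R-C-J-M-S-H: 5+3+15+4+10+2+16 = 55
H-B-R-C-J-S-M-H: 5+3+15+4+12+2+17 = 58
H-B-R-C-S-M-J-H: 5+3+15+13+2+10+18 = 66
H-B-R-C-S-J-M-H: 5+3+15+13+12+10+17 = 75
H-B-R-M-C-J-S-H: 5+3+13+12+4+12+16 = 65
H-B-R-M-C-S-J-H: 5+3+13+12+13+12+18 = 76
… (352 more)
H-B-R-S-M-J-C-H: 5+3+11+2+10+4+14 = 49  ← best
The minimum is 49.
One optimal route: H → B → R → S → M → J → C → H (or its reverse).

49 min — the shortest possible round trip.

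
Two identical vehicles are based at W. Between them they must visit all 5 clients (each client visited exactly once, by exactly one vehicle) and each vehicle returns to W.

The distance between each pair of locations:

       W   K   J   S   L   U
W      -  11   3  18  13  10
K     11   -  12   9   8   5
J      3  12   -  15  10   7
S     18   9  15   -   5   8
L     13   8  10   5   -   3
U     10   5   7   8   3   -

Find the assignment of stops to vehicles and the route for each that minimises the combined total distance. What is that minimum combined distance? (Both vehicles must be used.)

There are 2^4 − 1 = 15 ways to divide the 5 stops into two non-empty groups. For each, the best each vehicle can do is its own shortest tour through its group:
  {K} + {J, S, L, U}: 22 + 36 = 58
  {J} + {K, S, L, U}: 6 + 38 = 44
  {K, J} + {S, L, U}: 26 + 36 = 62
  {S} + {K, J, L, U}: 36 + 32 = 68
  {K, S} + {J, L, U}: 38 + 26 = 64
  {J, S} + {K, L, U}: 36 + 32 = 68
  … (15 splits in total)
Best: vehicle 1 W → J → W = 6; vehicle 2 W → K → S → L → U → W = 38; combined 44.

44 — the smallest possible combined total.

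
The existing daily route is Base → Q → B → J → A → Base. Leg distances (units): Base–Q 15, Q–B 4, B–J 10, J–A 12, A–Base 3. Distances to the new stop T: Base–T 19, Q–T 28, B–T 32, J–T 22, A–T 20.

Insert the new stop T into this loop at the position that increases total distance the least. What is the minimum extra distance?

Insertion cost between consecutive stops i–j is d(i,T) + d(T,j) − d(i,j):
  between Base and Q: 19 + 28 − 15 = 32
  between Q and B: 28 + 32 − 4 = 56
  between B and J: 32 + 22 − 10 = 44
  between J and A: 22 + 20 − 12 = 30
  between A and Base: 20 + 19 − 3 = 36
Cheapest insertion is between J and A, adding 30.
New total = 44 + 30 = 74.

Minimum extra distance: 30, inserting T between J and A.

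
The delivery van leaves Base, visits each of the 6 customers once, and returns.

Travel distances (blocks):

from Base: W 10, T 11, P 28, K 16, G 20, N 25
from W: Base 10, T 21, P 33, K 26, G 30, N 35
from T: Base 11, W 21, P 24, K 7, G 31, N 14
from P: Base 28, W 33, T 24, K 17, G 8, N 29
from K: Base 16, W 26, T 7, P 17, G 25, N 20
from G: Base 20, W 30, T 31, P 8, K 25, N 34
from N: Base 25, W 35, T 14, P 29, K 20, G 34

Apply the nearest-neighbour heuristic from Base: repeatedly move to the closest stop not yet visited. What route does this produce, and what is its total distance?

122 blocks along Base → W → T → K → P → G → N → Base.

Base → [W:10 / T:11 / K:16 / G:20 / N:25 / P:28] → W (10)
W → [T:21 / K:26 / G:30 / P:33 / N:35] → T (21)
T → [K:7 / N:14 / P:24 / G:31] → K (7)
K → [P:17 / N:20 / G:25] → P (17)
P → [G:8 / N:29] → G (8)
G → [N:34] → N (34)
Return N→Base: 25.
Total = 10 + 21 + 7 + 17 + 8 + 34 + 25 = 122.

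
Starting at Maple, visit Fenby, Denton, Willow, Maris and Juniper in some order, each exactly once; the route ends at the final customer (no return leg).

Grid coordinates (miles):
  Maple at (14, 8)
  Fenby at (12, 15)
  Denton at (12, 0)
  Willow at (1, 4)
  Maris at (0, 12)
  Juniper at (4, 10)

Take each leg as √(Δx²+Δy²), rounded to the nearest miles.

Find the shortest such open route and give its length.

Shortest open route: 40 miles.

There are 5! = 120 possible orderings.
Maple → Fenby → Denton → Willow → Maris → Juniper: 7+15+12+8+4 = 46
Maple → Fenby → Denton → Willow → Juniper → Maris: 7+15+12+7+4 = 45
Maple → Fenby → Denton → Maris → Willow → Juniper: 7+15+17+8+7 = 54
Maple → Fenby → Denton → Maris → Juniper → Willow: 7+15+17+4+7 = 50
Maple → Fenby → Denton → Juniper → Willow → Maris: 7+15+13+7+8 = 50
Maple → Fenby → Denton → Juniper → Maris → Willow: 7+15+13+4+8 = 47
Maple → Fenby → Willow → Denton → Maris → Juniper: 7+16+12+17+4 = 56
Maple → Fenby → Willow → Denton → Juniper → Maris: 7+16+12+13+4 = 52
Maple → Fenby → Willow → Maris → Denton → Juniper: 7+16+8+17+13 = 61
Maple → Fenby → Willow → Maris → Juniper → Denton: 7+16+8+4+13 = 48
Maple → Fenby → Willow → Juniper → Denton → Maris: 7+16+7+13+17 = 60
Maple → Fenby → Willow → Juniper → Maris → Denton: 7+16+7+4+17 = 51
Maple → Fenby → Maris → Denton → Willow → Juniper: 7+12+17+12+7 = 55
Maple → Fenby → Maris → Denton → Juniper → Willow: 7+12+17+13+7 = 56
… (106 more)
Maple → Fenby → Juniper → Maris → Willow → Denton: 7+9+4+8+12 = 40  ← best
The minimum is 40.
One shortest path: Maple → Fenby → Juniper → Maris → Willow → Denton.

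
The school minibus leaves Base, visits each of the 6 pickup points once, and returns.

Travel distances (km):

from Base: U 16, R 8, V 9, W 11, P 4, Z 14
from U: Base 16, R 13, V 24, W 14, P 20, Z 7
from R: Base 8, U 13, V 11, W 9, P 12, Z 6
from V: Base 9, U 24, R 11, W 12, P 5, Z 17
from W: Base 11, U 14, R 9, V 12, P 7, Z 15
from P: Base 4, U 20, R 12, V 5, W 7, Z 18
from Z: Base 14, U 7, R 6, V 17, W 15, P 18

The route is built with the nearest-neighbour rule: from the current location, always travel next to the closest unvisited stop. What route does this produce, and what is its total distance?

At Base the remaining stops are P 4, R 8, V 9, W 11, Z 14, U 16; go to P.
At P the remaining stops are V 5, W 7, R 12, Z 18, U 20; go to V.
At V the remaining stops are R 11, W 12, Z 17, U 24; go to R.
At R the remaining stops are Z 6, W 9, U 13; go to Z.
At Z the remaining stops are U 7, W 15; go to U.
At U the remaining stops are W 14; go to W.
Return W→Base: 11.
Total = 4 + 5 + 11 + 6 + 7 + 14 + 11 = 58.

58 km along Base → P → V → R → Z → U → W → Base.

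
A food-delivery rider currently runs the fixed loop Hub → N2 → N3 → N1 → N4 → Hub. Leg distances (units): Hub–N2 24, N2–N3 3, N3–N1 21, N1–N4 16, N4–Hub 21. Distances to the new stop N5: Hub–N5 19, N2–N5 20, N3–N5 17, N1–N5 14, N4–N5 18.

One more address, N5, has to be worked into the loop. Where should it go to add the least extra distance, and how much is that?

+10 — insert N5 between N3 and N1.

Insertion cost between consecutive stops i–j is d(i,N5) + d(N5,j) − d(i,j):
  between Hub and N2: 19 + 20 − 24 = 15
  between N2 and N3: 20 + 17 − 3 = 34
  between N3 and N1: 17 + 14 − 21 = 10
  between N1 and N4: 14 + 18 − 16 = 16
  between N4 and Hub: 18 + 19 − 21 = 16
Cheapest insertion is between N3 and N1, adding 10.
New total = 85 + 10 = 95.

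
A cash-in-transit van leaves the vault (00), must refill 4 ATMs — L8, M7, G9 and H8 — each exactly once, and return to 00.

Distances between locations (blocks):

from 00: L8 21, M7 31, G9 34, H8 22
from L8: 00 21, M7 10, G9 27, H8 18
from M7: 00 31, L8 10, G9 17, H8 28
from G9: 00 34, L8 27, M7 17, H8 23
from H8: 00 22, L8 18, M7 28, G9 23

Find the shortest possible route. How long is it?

With 4 stops there are 4!/2 = 12 distinct round trips (a route and its reverse cost the same).
00-L8-M7-G9-H8-00: 21+10+17+23+22 = 93
00-L8-M7-H8-G9-00: 21+10+28+23+34 = 116
00-L8-G9-M7-H8-00: 21+27+17+28+22 = 115
00-L8-G9-H8-M7-00: 21+27+23+28+31 = 130
00-L8-H8-M7-G9-00: 21+18+28+17+34 = 118
00-L8-H8-G9-M7-00: 21+18+23+17+31 = 110
00-M7-L8-G9-H8-00: 31+10+27+23+22 = 113
00-M7-L8-H8-G9-00: 31+10+18+23+34 = 116
00-M7-G9-L8-H8-00: 31+17+27+18+22 = 115
00-M7-H8-L8-G9-00: 31+28+18+27+34 = 138
00-G9-L8-M7-H8-00: 34+27+10+28+22 = 121
00-G9-M7-L8-H8-00: 34+17+10+18+22 = 101
The minimum is 93.
One optimal route: 00 → L8 → M7 → G9 → H8 → 00 (or its reverse).

Minimum total distance: 93 blocks.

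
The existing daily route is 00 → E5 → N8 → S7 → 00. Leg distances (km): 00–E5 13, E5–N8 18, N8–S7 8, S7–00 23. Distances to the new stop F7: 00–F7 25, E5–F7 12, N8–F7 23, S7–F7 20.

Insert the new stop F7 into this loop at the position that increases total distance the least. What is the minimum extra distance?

+17 km — insert F7 between E5 and N8.

Insertion cost between consecutive stops i–j is d(i,F7) + d(F7,j) − d(i,j):
  between 00 and E5: 25 + 12 − 13 = 24
  between E5 and N8: 12 + 23 − 18 = 17
  between N8 and S7: 23 + 20 − 8 = 35
  between S7 and 00: 20 + 25 − 23 = 22
Cheapest insertion is between E5 and N8, adding 17.
New total = 62 + 17 = 79.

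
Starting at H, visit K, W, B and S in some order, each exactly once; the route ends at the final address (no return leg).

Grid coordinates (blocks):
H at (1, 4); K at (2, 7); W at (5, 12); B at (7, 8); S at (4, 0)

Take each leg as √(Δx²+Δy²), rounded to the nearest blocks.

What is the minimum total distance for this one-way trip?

Minimum one-way distance = 21 blocks.

There are 4! = 24 possible orderings.
H - K - W - B - S: 3+6+4+9 = 22
H - K - W - S - B: 3+6+12+9 = 30
H - K - B - W - S: 3+5+4+12 = 24
H - K - B - S - W: 3+5+9+12 = 29
H - K - S - W - B: 3+7+12+4 = 26
H - K - S - B - W: 3+7+9+4 = 23
H - W - K - B - S: 9+6+5+9 = 29
H - W - K - S - B: 9+6+7+9 = 31
H - W - B - K - S: 9+4+5+7 = 25
H - W - B - S - K: 9+4+9+7 = 29
H - W - S - K - B: 9+12+7+5 = 33
H - W - S - B - K: 9+12+9+5 = 35
H - B - K - W - S: 7+5+6+12 = 30
H - B - K - S - W: 7+5+7+12 = 31
… (10 more)
H - S - K - B - W: 5+7+5+4 = 21  ← best
The minimum is 21.
One shortest path: H → S → K → B → W.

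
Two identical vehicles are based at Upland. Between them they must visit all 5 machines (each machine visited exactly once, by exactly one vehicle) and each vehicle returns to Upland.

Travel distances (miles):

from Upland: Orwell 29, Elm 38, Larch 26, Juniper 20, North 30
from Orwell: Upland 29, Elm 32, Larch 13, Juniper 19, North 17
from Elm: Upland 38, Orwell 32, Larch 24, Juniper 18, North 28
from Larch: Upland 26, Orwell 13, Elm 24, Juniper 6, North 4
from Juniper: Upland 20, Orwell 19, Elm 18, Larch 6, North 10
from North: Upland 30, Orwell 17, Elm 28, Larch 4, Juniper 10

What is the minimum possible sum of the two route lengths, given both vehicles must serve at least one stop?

There are 2^4 − 1 = 15 ways to divide the 5 stops into two non-empty groups. For each, the best each vehicle can do is its own shortest tour through its group:
  {Orwell} + {Elm, Larch, Juniper, North}: 58 + 96 = 154
  {Elm} + {Orwell, Larch, Juniper, North}: 76 + 76 = 152
  {Orwell, Elm} + {Larch, Juniper, North}: 99 + 60 = 159
  {Larch} + {Orwell, Elm, Juniper, North}: 52 + 112 = 164
  {Orwell, Larch} + {Elm, Juniper, North}: 68 + 96 = 164
  {Elm, Larch} + {Orwell, Juniper, North}: 88 + 76 = 164
  … (15 splits in total)
Best: vehicle 1 Upland → Elm → Upland = 76; vehicle 2 Upland → Orwell → Larch → North → Juniper → Upland = 76; combined 152.

Minimum combined distance: 152 miles.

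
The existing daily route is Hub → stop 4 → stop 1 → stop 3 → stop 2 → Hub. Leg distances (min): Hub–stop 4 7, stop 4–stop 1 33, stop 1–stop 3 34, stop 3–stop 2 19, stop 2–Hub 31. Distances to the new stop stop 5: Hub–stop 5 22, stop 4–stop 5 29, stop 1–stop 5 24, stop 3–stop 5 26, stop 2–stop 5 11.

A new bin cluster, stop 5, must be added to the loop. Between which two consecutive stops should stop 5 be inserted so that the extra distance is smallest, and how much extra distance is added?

Minimum extra distance: 2 min, inserting stop 5 between stop 2 and Hub.

Insertion cost between consecutive stops i–j is d(i,stop 5) + d(stop 5,j) − d(i,j):
  between Hub and stop 4: 22 + 29 − 7 = 44
  between stop 4 and stop 1: 29 + 24 − 33 = 20
  between stop 1 and stop 3: 24 + 26 − 34 = 16
  between stop 3 and stop 2: 26 + 11 − 19 = 18
  between stop 2 and Hub: 11 + 22 − 31 = 2
Cheapest insertion is between stop 2 and Hub, adding 2.
New total = 124 + 2 = 126.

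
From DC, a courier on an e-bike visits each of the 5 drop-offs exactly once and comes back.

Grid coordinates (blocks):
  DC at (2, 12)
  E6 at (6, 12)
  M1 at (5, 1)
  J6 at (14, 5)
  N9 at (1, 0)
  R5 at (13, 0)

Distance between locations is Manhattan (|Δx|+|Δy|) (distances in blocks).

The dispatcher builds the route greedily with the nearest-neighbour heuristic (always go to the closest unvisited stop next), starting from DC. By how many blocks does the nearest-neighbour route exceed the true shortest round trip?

DC: E6=4, N9=13, M1=14, J6=19, R5=23 ⇒ E6
E6: M1=12, J6=15, N9=17, R5=19 ⇒ M1
M1: N9=5, R5=9, J6=13 ⇒ N9
N9: R5=12, J6=18 ⇒ R5
R5: J6=6 ⇒ J6
NN route DC → E6 → M1 → N9 → R5 → J6 → DC costs 58.
Optimal: DC → E6 → J6 → R5 → M1 → N9 → DC costs 52 (by enumerating all 60 distinct tours).
Excess = 58 − 52 = 6.

6 blocks longer than the optimal tour.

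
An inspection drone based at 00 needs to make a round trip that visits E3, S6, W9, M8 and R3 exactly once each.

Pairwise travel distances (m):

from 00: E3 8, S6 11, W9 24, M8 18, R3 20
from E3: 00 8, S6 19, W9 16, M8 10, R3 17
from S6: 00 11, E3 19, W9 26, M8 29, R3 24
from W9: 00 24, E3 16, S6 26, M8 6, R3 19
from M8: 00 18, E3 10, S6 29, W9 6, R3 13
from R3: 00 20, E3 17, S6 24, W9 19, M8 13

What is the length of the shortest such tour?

Shortest round trip = 78 m.

There are 60 distinct closed tours to check (reversals are equivalent).
00→E3→S6→W9→M8→R3→00: 8+19+26+6+13+20 = 92
00→E3→S6→W9→R3→M8→00: 8+19+26+19+13+18 = 103
00→E3→S6→M8→W9→R3→00: 8+19+29+6+19+20 = 101
00→E3→S6→M8→R3→W9→00: 8+19+29+13+19+24 = 112
00→E3→S6→R3→W9→M8→00: 8+19+24+19+6+18 = 94
00→E3→S6→R3→M8→W9→00: 8+19+24+13+6+24 = 94
00→E3→W9→S6→M8→R3→00: 8+16+26+29+13+20 = 112
00→E3→W9→S6→R3→M8→00: 8+16+26+24+13+18 = 105
00→E3→W9→M8→S6→R3→00: 8+16+6+29+24+20 = 103
00→E3→W9→M8→R3→S6→00: 8+16+6+13+24+11 = 78
00→E3→W9→R3→S6→M8→00: 8+16+19+24+29+18 = 114
00→E3→W9→R3→M8→S6→00: 8+16+19+13+29+11 = 96
00→E3→M8→S6→W9→R3→00: 8+10+29+26+19+20 = 112
00→E3→M8→S6→R3→W9→00: 8+10+29+24+19+24 = 114
… (46 more)
The minimum is 78.
One optimal route: 00 → E3 → W9 → M8 → R3 → S6 → 00 (or its reverse).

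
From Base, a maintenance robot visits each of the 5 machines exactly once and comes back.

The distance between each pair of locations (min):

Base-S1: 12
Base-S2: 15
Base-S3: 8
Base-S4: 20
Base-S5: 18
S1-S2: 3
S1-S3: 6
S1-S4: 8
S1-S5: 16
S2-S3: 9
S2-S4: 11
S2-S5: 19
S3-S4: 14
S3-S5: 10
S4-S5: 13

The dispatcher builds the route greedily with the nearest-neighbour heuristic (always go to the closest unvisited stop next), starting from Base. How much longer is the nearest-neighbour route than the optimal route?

Base: S3=8, S1=12, S2=15, S5=18, S4=20 ⇒ S3
S3: S1=6, S2=9, S5=10, S4=14 ⇒ S1
S1: S2=3, S4=8, S5=16 ⇒ S2
S2: S4=11, S5=19 ⇒ S4
S4: S5=13 ⇒ S5
NN route Base → S3 → S1 → S2 → S4 → S5 → Base costs 59.
Optimal: Base → S1 → S2 → S4 → S5 → S3 → Base costs 57 (by enumerating all 60 distinct tours).
Excess = 59 − 57 = 2.

The nearest-neighbour route is 2 min longer than optimal.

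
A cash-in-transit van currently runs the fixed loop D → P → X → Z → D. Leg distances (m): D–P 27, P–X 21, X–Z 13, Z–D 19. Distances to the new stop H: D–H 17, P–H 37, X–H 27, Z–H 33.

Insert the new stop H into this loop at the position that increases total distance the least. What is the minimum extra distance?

Minimum extra distance: 27 m, inserting H between D and P.

Insertion cost between consecutive stops i–j is d(i,H) + d(H,j) − d(i,j):
  between D and P: 17 + 37 − 27 = 27
  between P and X: 37 + 27 − 21 = 43
  between X and Z: 27 + 33 − 13 = 47
  between Z and D: 33 + 17 − 19 = 31
Cheapest insertion is between D and P, adding 27.
New total = 80 + 27 = 107.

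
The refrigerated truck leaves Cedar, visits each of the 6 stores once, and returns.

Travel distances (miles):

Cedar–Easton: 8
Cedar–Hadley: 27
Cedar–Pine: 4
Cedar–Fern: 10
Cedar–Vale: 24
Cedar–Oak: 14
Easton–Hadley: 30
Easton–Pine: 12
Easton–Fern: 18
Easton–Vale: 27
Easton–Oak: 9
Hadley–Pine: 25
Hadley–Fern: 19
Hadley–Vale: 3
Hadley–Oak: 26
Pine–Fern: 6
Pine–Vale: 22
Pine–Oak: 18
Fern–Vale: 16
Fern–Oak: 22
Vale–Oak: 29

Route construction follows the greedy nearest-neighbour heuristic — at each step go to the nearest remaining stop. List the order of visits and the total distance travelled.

From Cedar: distances to unvisited — Pine=4, Easton=8, Fern=10, Oak=14, Vale=24, Hadley=27. Nearest is Pine (4).
From Pine: distances to unvisited — Fern=6, Easton=12, Oak=18, Vale=22, Hadley=25. Nearest is Fern (6).
From Fern: distances to unvisited — Vale=16, Easton=18, Hadley=19, Oak=22. Nearest is Vale (16).
From Vale: distances to unvisited — Hadley=3, Easton=27, Oak=29. Nearest is Hadley (3).
From Hadley: distances to unvisited — Oak=26, Easton=30. Nearest is Oak (26).
From Oak: distances to unvisited — Easton=9. Nearest is Easton (9).
Return Easton→Cedar: 8.
Total = 4 + 6 + 16 + 3 + 26 + 9 + 8 = 72.

Nearest-neighbour total = 72 miles; route Cedar → Pine → Fern → Vale → Hadley → Oak → Easton → Cedar.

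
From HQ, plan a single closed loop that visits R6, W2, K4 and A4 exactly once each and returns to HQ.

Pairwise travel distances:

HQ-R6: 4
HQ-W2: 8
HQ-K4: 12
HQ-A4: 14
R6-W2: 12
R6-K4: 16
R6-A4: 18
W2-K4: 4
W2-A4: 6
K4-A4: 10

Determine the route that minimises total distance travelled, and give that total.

44 — the shortest possible round trip.

HQ→R6→W2→K4→A4→HQ: 4+12+4+10+14 = 44
HQ→R6→W2→A4→K4→HQ: 4+12+6+10+12 = 44
HQ→R6→K4→W2→A4→HQ: 4+16+4+6+14 = 44
HQ→R6→K4→A4→W2→HQ: 4+16+10+6+8 = 44
HQ→R6→A4→W2→K4→HQ: 4+18+6+4+12 = 44
HQ→R6→A4→K4→W2→HQ: 4+18+10+4+8 = 44
HQ→W2→R6→K4→A4→HQ: 8+12+16+10+14 = 60
HQ→W2→R6→A4→K4→HQ: 8+12+18+10+12 = 60
HQ→W2→K4→R6→A4→HQ: 8+4+16+18+14 = 60
HQ→W2→A4→R6→K4→HQ: 8+6+18+16+12 = 60
HQ→K4→R6→W2→A4→HQ: 12+16+12+6+14 = 60
HQ→K4→W2→R6→A4→HQ: 12+4+12+18+14 = 60
The minimum is 44.
One optimal route: HQ → R6 → W2 → K4 → A4 → HQ (or its reverse).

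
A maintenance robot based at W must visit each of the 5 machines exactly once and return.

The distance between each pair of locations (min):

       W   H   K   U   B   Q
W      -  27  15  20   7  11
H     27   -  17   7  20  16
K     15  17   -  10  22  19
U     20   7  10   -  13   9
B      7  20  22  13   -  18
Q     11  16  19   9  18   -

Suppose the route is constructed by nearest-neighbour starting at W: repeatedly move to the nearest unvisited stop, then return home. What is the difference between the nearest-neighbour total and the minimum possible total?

4 min longer than the optimal tour.

From W: B=7, Q=11, K=15, U=20, H=27 → choose B (7).
From B: U=13, Q=18, H=20, K=22 → choose U (13).
From U: H=7, Q=9, K=10 → choose H (7).
From H: Q=16, K=17 → choose Q (16).
From Q: K=19 → choose K (19).
NN route W → B → U → H → Q → K → W costs 77.
Optimal: W → K → H → U → Q → B → W costs 73 (by enumerating all 60 distinct tours).
Excess = 77 − 73 = 4.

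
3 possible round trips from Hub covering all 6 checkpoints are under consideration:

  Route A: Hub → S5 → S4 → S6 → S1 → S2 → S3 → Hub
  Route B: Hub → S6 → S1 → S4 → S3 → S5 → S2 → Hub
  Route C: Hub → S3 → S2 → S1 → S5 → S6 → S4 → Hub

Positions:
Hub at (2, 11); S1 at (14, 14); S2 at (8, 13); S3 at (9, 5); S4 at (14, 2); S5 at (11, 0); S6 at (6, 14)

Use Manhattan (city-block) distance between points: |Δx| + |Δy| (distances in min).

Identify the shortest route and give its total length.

66 min — Route B is the shortest.

Route A: 20 + 5 + 20 + 8 + 7 + 9 + 13 = 82
Route B: 7 + 8 + 12 + 8 + 7 + 16 + 8 = 66
Route C: 13 + 9 + 7 + 17 + 19 + 20 + 21 = 106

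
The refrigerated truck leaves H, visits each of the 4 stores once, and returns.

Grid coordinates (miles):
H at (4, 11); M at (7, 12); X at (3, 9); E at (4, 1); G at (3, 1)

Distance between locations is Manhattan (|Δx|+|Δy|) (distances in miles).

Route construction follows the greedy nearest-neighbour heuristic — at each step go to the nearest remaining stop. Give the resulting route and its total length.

Nearest-neighbour total = 36 miles; route H → X → M → E → G → H.

H → [X:3 / M:4 / E:10 / G:11] → X (3)
X → [M:7 / G:8 / E:9] → M (7)
M → [E:14 / G:15] → E (14)
E → [G:1] → G (1)
Return G→H: 11.
Total = 3 + 7 + 14 + 1 + 11 = 36.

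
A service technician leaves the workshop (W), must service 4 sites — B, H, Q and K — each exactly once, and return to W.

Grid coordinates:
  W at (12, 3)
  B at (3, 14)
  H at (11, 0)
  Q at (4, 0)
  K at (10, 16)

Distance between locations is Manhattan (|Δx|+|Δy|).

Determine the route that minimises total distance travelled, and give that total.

Minimum total distance: 50.

W→B→H→Q→K→W: 20+22+7+22+15 = 86
W→B→H→K→Q→W: 20+22+17+22+11 = 92
W→B→Q→H→K→W: 20+15+7+17+15 = 74
W→B→Q→K→H→W: 20+15+22+17+4 = 78
W→B→K→H→Q→W: 20+9+17+7+11 = 64
W→B→K→Q→H→W: 20+9+22+7+4 = 62
W→H→B→Q→K→W: 4+22+15+22+15 = 78
W→H→B→K→Q→W: 4+22+9+22+11 = 68
W→H→Q→B→K→W: 4+7+15+9+15 = 50
W→H→K→B→Q→W: 4+17+9+15+11 = 56
W→Q→B→H→K→W: 11+15+22+17+15 = 80
W→Q→H→B→K→W: 11+7+22+9+15 = 64
The minimum is 50.
One optimal route: W → H → Q → B → K → W (or its reverse).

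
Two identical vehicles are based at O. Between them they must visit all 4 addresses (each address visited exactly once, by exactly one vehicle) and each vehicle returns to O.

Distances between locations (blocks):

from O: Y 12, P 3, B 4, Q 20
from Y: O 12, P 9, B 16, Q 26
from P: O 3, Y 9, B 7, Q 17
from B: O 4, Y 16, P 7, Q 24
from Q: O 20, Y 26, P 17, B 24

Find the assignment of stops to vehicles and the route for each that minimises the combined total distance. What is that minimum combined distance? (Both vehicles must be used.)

Try each way of splitting the stops between the two vehicles (each non-empty) and, for each split, find the best tour for each vehicle:
  {Y} + {P, B, Q}: 24 + 48 = 72
  {P} + {Y, B, Q}: 6 + 66 = 72
  {Y, P} + {B, Q}: 24 + 48 = 72
  {B} + {Y, P, Q}: 8 + 58 = 66
  {Y, B} + {P, Q}: 32 + 40 = 72
  {P, B} + {Y, Q}: 14 + 58 = 72
  … (7 splits in total)
Best: vehicle 1 O → B → O = 8; vehicle 2 O → Y → P → Q → O = 58; combined 66.

66 blocks — the smallest possible combined total.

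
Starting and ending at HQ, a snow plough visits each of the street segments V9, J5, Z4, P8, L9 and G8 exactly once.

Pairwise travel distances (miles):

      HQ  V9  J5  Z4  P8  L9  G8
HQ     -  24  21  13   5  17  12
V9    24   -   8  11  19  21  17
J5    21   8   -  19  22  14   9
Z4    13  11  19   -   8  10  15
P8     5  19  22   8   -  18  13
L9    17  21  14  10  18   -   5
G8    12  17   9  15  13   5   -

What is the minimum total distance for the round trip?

Minimum total distance: 63 miles.

There are 360 distinct closed tours to check (reversals are equivalent).
HQ - V9 - J5 - Z4 - P8 - L9 - G8 - HQ: 24+8+19+8+18+5+12 = 94
HQ - V9 - J5 - Z4 - P8 - G8 - L9 - HQ: 24+8+19+8+13+5+17 = 94
HQ - V9 - J5 - Z4 - L9 - P8 - G8 - HQ: 24+8+19+10+18+13+12 = 104
HQ - V9 - J5 - Z4 - L9 - G8 - P8 - HQ: 24+8+19+10+5+13+5 = 84
HQ - V9 - J5 - Z4 - G8 - P8 - L9 - HQ: 24+8+19+15+13+18+17 = 114
HQ - V9 - J5 - Z4 - G8 - L9 - P8 - HQ: 24+8+19+15+5+18+5 = 94
HQ - V9 - J5 - P8 - Z4 - L9 - G8 - HQ: 24+8+22+8+10+5+12 = 89
HQ - V9 - J5 - P8 - Z4 - G8 - L9 - HQ: 24+8+22+8+15+5+17 = 99
… (352 more)
HQ - P8 - Z4 - V9 - J5 - L9 - G8 - HQ: 5+8+11+8+14+5+12 = 63  ← best
The minimum is 63.
One optimal route: HQ → P8 → Z4 → V9 → J5 → L9 → G8 → HQ (or its reverse).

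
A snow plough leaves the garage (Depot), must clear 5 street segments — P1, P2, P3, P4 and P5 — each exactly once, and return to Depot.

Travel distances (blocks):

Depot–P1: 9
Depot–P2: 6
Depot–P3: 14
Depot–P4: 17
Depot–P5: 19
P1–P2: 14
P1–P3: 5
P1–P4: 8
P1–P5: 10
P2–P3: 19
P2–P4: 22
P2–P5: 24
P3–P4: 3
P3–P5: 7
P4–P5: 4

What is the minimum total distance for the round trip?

51 blocks — the shortest possible round trip.

There are 60 distinct closed tours to check (reversals are equivalent).
Depot-P1-P2-P3-P4-P5-Depot: 9+14+19+3+4+19 = 68
Depot-P1-P2-P3-P5-P4-Depot: 9+14+19+7+4+17 = 70
Depot-P1-P2-P4-P3-P5-Depot: 9+14+22+3+7+19 = 74
Depot-P1-P2-P4-P5-P3-Depot: 9+14+22+4+7+14 = 70
Depot-P1-P2-P5-P3-P4-Depot: 9+14+24+7+3+17 = 74
Depot-P1-P2-P5-P4-P3-Depot: 9+14+24+4+3+14 = 68
Depot-P1-P3-P2-P4-P5-Depot: 9+5+19+22+4+19 = 78
Depot-P1-P3-P2-P5-P4-Depot: 9+5+19+24+4+17 = 78
Depot-P1-P3-P4-P2-P5-Depot: 9+5+3+22+24+19 = 82
Depot-P1-P3-P4-P5-P2-Depot: 9+5+3+4+24+6 = 51
Depot-P1-P3-P5-P2-P4-Depot: 9+5+7+24+22+17 = 84
Depot-P1-P3-P5-P4-P2-Depot: 9+5+7+4+22+6 = 53
Depot-P1-P4-P2-P3-P5-Depot: 9+8+22+19+7+19 = 84
Depot-P1-P4-P2-P5-P3-Depot: 9+8+22+24+7+14 = 84
… (46 more)
The minimum is 51.
One optimal route: Depot → P1 → P3 → P4 → P5 → P2 → Depot (or its reverse).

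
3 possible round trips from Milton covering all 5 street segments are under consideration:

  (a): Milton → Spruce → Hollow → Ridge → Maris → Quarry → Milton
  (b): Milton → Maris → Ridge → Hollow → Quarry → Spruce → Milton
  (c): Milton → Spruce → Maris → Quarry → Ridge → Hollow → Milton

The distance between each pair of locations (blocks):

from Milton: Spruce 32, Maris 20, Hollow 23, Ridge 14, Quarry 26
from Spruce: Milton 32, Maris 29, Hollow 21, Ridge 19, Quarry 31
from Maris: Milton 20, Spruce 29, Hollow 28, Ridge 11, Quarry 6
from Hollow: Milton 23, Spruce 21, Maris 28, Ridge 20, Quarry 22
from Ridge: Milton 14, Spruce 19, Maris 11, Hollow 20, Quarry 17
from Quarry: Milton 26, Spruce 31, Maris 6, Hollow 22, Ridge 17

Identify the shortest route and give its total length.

(a): 32 + 21 + 20 + 11 + 6 + 26 = 116
(b): 20 + 11 + 20 + 22 + 31 + 32 = 136
(c): 32 + 29 + 6 + 17 + 20 + 23 = 127

Shortest is (a), total 116 blocks.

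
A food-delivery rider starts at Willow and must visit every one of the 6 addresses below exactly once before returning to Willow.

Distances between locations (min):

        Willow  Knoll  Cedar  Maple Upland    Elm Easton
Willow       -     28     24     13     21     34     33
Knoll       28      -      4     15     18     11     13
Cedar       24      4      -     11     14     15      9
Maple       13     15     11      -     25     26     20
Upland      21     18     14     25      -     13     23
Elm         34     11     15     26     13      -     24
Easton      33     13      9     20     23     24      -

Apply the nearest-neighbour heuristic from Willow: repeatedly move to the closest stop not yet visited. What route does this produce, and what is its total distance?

108 min along Willow → Maple → Cedar → Knoll → Elm → Upland → Easton → Willow.

Willow → [Maple:13 / Upland:21 / Cedar:24 / Knoll:28 / Easton:33 / Elm:34] → Maple (13)
Maple → [Cedar:11 / Knoll:15 / Easton:20 / Upland:25 / Elm:26] → Cedar (11)
Cedar → [Knoll:4 / Easton:9 / Upland:14 / Elm:15] → Knoll (4)
Knoll → [Elm:11 / Easton:13 / Upland:18] → Elm (11)
Elm → [Upland:13 / Easton:24] → Upland (13)
Upland → [Easton:23] → Easton (23)
Return Easton→Willow: 33.
Total = 13 + 11 + 4 + 11 + 13 + 23 + 33 = 108.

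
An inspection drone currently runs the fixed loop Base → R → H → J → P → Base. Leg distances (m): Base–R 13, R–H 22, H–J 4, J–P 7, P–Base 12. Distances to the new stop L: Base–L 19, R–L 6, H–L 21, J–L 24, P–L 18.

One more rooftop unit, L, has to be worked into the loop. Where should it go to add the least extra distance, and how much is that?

Insertion cost between consecutive stops i–j is d(i,L) + d(L,j) − d(i,j):
  between Base and R: 19 + 6 − 13 = 12
  between R and H: 6 + 21 − 22 = 5
  between H and J: 21 + 24 − 4 = 41
  between J and P: 24 + 18 − 7 = 35
  between P and Base: 18 + 19 − 12 = 25
Cheapest insertion is between R and H, adding 5.
New total = 58 + 5 = 63.

Adding 5 m by placing L on the R–H leg.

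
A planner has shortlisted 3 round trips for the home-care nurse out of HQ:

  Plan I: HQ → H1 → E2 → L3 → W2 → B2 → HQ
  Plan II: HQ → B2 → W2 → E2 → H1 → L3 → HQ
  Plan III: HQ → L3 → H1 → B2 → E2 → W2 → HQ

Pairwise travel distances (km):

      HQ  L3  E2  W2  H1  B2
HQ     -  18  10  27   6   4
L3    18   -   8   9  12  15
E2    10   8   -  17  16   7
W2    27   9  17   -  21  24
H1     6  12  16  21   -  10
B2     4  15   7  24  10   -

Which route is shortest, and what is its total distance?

Plan I: 6 + 16 + 8 + 9 + 24 + 4 = 67
Plan II: 4 + 24 + 17 + 16 + 12 + 18 = 91
Plan III: 18 + 12 + 10 + 7 + 17 + 27 = 91

67 km — Plan I is the shortest.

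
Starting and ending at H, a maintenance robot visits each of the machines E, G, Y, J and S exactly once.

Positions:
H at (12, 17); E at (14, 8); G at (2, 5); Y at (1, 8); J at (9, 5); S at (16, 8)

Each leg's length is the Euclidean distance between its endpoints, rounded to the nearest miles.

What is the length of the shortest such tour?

Shortest round trip = 42 miles.

H - E - G - Y - J - S - H: 9+12+3+9+8+10 = 51
H - E - G - Y - S - J - H: 9+12+3+15+8+12 = 59
H - E - G - J - Y - S - H: 9+12+7+9+15+10 = 62
H - E - G - J - S - Y - H: 9+12+7+8+15+14 = 65
H - E - G - S - Y - J - H: 9+12+14+15+9+12 = 71
H - E - G - S - J - Y - H: 9+12+14+8+9+14 = 66
H - E - Y - G - J - S - H: 9+13+3+7+8+10 = 50
H - E - Y - G - S - J - H: 9+13+3+14+8+12 = 59
H - E - Y - J - G - S - H: 9+13+9+7+14+10 = 62
H - E - Y - J - S - G - H: 9+13+9+8+14+16 = 69
H - E - Y - S - G - J - H: 9+13+15+14+7+12 = 70
H - E - Y - S - J - G - H: 9+13+15+8+7+16 = 68
H - E - J - G - Y - S - H: 9+6+7+3+15+10 = 50
H - E - J - G - S - Y - H: 9+6+7+14+15+14 = 65
… (46 more)
H - Y - G - J - E - S - H: 14+3+7+6+2+10 = 42  ← best
The minimum is 42.
One optimal route: H → Y → G → J → E → S → H (or its reverse).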